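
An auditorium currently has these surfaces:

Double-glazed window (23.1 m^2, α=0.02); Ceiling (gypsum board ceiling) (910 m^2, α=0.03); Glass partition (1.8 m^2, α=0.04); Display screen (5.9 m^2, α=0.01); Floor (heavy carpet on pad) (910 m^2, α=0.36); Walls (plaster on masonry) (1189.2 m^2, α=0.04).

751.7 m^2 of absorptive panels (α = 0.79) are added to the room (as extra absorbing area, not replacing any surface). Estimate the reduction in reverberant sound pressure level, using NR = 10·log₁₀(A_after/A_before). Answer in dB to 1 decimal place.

Summing Sᵢαᵢ: 0.462 + 27.300 + 0.072 + 0.059 + 327.600 + 47.568 → A_before = 403.061 sabins.
Treatment contributes 751.7·0.79 = 593.843 sabins.
New total A_after = 996.904 sabins.
Reduction = 10 log₁₀(A_after/A_before) = 10 log₁₀(2.4733) = 3.9 dB.

3.9 dB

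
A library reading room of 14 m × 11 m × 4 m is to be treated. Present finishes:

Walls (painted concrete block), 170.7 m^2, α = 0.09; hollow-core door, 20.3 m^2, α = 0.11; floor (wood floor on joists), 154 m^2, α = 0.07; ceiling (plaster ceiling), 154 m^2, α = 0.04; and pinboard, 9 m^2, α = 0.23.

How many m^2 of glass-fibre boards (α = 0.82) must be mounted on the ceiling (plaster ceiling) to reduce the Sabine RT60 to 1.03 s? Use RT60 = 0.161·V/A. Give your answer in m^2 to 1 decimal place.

76.5

A₁ = Σ Sᵢαᵢ = 170.7*0.09 + 20.3*0.11 + 154*0.07 + 154*0.04 + 9*0.23 = 36.606 sabins.
Required A₂ = 0.161·616/1.03 = 96.287 sabins.
ΔA needed = 96.287 − 36.606 = 59.681 sabins.
Net gain per m^2: Δα = 0.82 − 0.04 = 0.78.
Area = ΔA/Δα = 59.681/0.78 = 76.5 m^2.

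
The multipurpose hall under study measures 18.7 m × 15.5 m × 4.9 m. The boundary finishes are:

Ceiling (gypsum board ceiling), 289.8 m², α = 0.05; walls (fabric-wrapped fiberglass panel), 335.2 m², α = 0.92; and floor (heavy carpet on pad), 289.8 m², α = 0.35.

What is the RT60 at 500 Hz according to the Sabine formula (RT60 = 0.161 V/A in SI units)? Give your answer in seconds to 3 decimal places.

0.539 s

Summing Sᵢαᵢ: 14.490 + 308.384 + 101.430 → A = 424.304 sabins.
Volume V = 18.7 × 15.5 × 4.9 = 1420.265 m³.
Sabine: RT60 = 0.161 × 1420.265 / 424.304 = 0.539 s.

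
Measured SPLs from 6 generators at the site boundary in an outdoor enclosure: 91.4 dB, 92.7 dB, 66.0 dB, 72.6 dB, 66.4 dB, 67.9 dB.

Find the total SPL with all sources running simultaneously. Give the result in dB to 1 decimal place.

95.2 dB

Σ 10^(Lᵢ/10) = 3.275e+09.
L_total = 10·log₁₀(3.275e+09) = 95.2 dB.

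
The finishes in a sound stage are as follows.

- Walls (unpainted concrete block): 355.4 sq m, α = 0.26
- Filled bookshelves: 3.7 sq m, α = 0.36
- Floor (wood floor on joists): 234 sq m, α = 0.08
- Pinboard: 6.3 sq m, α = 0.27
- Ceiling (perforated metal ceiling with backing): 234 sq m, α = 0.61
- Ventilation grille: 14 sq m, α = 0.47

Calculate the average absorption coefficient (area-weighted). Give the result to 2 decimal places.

S = Σ Sᵢ = 355.4 + 3.7 + 234 + 6.3 + 234 + 14 = 847.4 sq m.
A = 355.4·0.26 + 3.7·0.36 + 234·0.08 + 6.3·0.27 + 234·0.61 + 14·0.47 = 263.477 sabins.
ᾱ = A/S = 0.31.

0.31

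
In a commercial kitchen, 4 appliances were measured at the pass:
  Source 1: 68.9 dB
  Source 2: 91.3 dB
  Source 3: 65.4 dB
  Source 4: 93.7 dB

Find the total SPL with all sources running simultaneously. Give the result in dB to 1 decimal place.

Σ 10^(Lᵢ/10) = 3.704e+09.
Back to dB: 10·log₁₀ Σ = 95.7 dB.

95.7 dB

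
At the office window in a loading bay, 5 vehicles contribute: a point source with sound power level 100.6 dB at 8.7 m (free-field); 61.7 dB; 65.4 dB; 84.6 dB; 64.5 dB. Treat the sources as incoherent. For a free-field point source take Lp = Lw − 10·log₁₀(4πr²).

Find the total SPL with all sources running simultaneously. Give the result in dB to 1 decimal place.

84.9 dB

Source at 8.7 m: Lp = 100.6 − 10·log₁₀(4π·8.7²) = 100.6 − 10·log₁₀(951.149) = 70.8 dB.
Converting to relative power and adding: 10^(70.8/10) + 10^(61.7/10) + 10^(65.4/10) + 10^(84.6/10) + 10^(64.5/10) = 3.082e+08.
Back to dB: 10·log₁₀ Σ = 84.9 dB.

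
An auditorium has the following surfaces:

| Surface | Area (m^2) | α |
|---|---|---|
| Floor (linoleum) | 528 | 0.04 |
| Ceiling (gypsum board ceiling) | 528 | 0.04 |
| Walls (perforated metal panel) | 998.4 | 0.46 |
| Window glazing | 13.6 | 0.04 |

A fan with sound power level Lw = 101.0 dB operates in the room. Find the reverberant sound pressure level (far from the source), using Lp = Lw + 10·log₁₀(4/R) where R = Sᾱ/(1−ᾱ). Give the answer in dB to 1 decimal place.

78.8 dB

Σ(Sᵢαᵢ) = 528×0.04 + 528×0.04 + 998.4×0.46 + 13.6×0.04 = 502.048; total area S = 2068.0 m^2.
ᾱ = 502.048/2068.0 = 0.2428; R = Sᾱ/(1−ᾱ) = 502.048/(1−0.2428) = 663.032 m^2.
Lp = 101.0 + 10·log₁₀(4/663.032) = 101.0 + (-22.19) = 78.8 dB.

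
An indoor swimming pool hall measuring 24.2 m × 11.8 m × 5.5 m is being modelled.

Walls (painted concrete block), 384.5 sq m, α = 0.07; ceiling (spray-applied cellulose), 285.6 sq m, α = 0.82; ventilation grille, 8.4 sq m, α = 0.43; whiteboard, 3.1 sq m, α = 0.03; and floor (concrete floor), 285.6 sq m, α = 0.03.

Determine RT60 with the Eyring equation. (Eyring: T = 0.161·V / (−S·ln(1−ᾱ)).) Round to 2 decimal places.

Total surface area S = 384.5 + 285.6 + 8.4 + 3.1 + 285.6 = 967.2 sq m.
Absorption A = 384.5·0.07 + 285.6·0.82 + 8.4·0.43 + 3.1·0.03 + 285.6·0.03 = 273.380 sabins.
Mean coefficient ᾱ = A/S = 0.2827.
−S·ln(1−ᾱ) = −967.2 × ln(1 − 0.2827) = 321.363.
V = 24.2 × 11.8 × 5.5 = 1570.58 m³.
T = 0.161·V/[−S·ln(1−ᾱ)] = 0.161·1570.58/321.363 = 0.79 s.

0.79 seconds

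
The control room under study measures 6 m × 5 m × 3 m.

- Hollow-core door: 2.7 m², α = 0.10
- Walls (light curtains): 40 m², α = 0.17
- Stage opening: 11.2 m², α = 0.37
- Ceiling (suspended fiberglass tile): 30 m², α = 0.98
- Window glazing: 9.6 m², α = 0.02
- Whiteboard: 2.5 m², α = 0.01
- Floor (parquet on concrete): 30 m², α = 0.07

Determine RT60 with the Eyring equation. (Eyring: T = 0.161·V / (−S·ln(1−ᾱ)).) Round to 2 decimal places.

Total surface area S = 2.7 + 40 + 11.2 + 30 + 9.6 + 2.5 + 30 = 126.0 m².
Σ(Sᵢαᵢ) = 2.7·0.10 + 40·0.17 + 11.2·0.37 + 30·0.98 + 9.6·0.02 + 2.5·0.01 + 30·0.07 = 42.931.
ᾱ = 42.931 / 126.0 = 0.3407.
Eyring denominator: −S ln(1−ᾱ) = 52.489.
V = 6 × 5 × 3 = 90 m³.
RT60 = 0.161 × 90 / 52.489 = 0.28 s.

0.28 s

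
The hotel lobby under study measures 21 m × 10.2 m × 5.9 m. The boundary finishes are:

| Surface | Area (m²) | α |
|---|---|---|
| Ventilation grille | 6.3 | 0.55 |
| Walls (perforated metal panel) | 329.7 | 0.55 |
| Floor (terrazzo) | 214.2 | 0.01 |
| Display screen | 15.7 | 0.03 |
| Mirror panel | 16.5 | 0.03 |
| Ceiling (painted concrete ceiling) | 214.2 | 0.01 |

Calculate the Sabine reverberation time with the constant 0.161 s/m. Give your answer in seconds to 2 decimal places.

1.07 s

Total absorption A = 6.3·0.55 + 329.7·0.55 + 214.2·0.01 + 15.7·0.03 + 16.5·0.03 + 214.2·0.01
  = 3.465 + 181.335 + 2.142 + 0.471 + 0.495 + 2.142 = 190.050 m² sabins.
Volume V = 21 × 10.2 × 5.9 = 1263.78 m³.
Sabine: RT60 = 0.161 × 1263.78 / 190.050 = 1.07 s.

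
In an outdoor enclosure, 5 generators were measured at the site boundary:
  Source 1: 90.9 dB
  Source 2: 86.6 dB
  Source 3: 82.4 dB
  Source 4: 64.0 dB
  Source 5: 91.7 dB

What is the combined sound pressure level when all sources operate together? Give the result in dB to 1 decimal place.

Converting to relative power and adding: 10^(90.9/10) + 10^(86.6/10) + 10^(82.4/10) + 10^(64.0/10) + 10^(91.7/10) = 3.343e+09.
Back to dB: 10·log₁₀ Σ = 95.2 dB.

95.2 dB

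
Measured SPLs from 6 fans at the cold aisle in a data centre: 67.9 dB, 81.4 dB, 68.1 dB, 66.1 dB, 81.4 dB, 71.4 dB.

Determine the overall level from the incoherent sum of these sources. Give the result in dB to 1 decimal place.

84.9 dB

Converting to relative power and adding: 10^(67.9/10) + 10^(81.4/10) + 10^(68.1/10) + 10^(66.1/10) + 10^(81.4/10) + 10^(71.4/10) = 3.066e+08.
Combined level = 10 log₁₀(3.066e+08) = 84.9 dB.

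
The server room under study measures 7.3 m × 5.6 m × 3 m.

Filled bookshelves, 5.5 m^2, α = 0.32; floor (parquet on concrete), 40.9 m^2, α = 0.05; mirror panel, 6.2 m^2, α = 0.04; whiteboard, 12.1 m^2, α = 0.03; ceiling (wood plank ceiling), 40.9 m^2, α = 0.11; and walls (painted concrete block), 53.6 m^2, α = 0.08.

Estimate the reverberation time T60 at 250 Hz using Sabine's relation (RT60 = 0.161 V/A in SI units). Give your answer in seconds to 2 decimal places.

A = Σ Sᵢαᵢ = 5.5·0.32 + 40.9·0.05 + 6.2·0.04 + 12.1·0.03 + 40.9·0.11 + 53.6·0.08 = 13.203 sabins.
Volume V = 7.3 × 5.6 × 3 = 122.64 m³.
Sabine: RT60 = 0.161 × 122.64 / 13.203 = 1.50 s.

1.50 seconds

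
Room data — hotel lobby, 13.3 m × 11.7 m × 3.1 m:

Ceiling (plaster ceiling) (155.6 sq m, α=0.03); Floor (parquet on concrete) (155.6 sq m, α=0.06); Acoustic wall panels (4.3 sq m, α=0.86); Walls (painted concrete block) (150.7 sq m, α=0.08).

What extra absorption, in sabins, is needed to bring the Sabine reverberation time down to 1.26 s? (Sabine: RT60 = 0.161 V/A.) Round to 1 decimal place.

31.9 sabins

Summing Sᵢαᵢ: 4.668 + 9.336 + 3.698 + 12.056 → A₁ = 29.758 sabins.
For T = 1.26 s, need A₂ = 0.161·V/T = 0.161·482.391/1.26 = 61.639 sabins.
Additional absorption ΔA = 61.639 − 29.758 = 31.9 sabins.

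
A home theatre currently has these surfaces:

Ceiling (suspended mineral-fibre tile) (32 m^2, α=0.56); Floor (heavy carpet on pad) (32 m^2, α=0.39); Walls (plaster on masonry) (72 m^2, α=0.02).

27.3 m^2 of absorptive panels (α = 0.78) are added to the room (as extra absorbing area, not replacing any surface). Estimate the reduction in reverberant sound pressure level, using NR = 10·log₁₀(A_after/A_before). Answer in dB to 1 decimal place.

Equivalent absorption area: A_before = 32·0.56 + 32·0.39 + 72·0.02 = 31.840 m^2.
Added absorption = 27.3 × 0.78 = 21.294 sabins.
A_after = 31.840 + 21.294 = 53.134 sabins.
Reduction = 10 log₁₀(A_after/A_before) = 10 log₁₀(1.6688) = 2.2 dB.

2.2 dB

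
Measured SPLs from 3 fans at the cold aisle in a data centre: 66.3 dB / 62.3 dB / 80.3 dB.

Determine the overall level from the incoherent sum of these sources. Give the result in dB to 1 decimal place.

80.5 dB

Σ 10^(Lᵢ/10) = 1.131e+08.
Combined level = 10 log₁₀(1.131e+08) = 80.5 dB.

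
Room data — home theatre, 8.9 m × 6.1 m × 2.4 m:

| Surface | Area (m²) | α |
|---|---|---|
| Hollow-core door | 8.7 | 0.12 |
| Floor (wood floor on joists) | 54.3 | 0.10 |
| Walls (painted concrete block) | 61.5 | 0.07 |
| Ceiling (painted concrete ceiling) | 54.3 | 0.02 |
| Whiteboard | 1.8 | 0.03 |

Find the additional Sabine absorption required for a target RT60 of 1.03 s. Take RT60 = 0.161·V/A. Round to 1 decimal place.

Total absorption A₁ = 8.7*0.12 + 54.3*0.10 + 61.5*0.07 + 54.3*0.02 + 1.8*0.03
  = 1.044 + 5.430 + 4.305 + 1.086 + 0.054 = 11.919 m² sabins.
V = 130.296 m³. Required absorption A₂ = 0.161 × 130.296 / 1.03 = 20.367 sabins.
ΔA = A₂ − A₁ = 20.367 − 11.919 = 8.4 sabins.

8.4 sabins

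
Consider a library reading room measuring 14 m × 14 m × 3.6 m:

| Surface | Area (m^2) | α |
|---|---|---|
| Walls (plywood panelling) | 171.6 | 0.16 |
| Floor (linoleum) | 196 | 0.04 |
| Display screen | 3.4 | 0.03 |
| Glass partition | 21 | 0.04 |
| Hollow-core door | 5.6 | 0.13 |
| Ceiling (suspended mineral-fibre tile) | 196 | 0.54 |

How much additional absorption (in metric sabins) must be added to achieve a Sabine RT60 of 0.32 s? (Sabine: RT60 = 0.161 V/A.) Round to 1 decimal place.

Equivalent absorption area: A₁ = 171.6·0.16 + 196·0.04 + 3.4·0.03 + 21·0.04 + 5.6·0.13 + 196·0.54 = 142.806 m^2.
V = 705.6 m³. Required absorption A₂ = 0.161 × 705.6 / 0.32 = 355.005 sabins.
Shortfall: 355.005 − 142.806 = 212.2 sabins.

212.2 sabins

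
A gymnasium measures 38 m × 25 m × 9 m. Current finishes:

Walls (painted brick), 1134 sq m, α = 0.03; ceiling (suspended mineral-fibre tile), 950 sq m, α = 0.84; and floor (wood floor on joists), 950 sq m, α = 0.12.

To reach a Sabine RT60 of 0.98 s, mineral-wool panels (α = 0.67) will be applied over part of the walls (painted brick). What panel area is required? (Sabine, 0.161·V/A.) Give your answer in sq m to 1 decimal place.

716.6

A₁ = Σ Sᵢαᵢ = 1134·0.03 + 950·0.84 + 950·0.12 = 946.020 sabins.
Required A₂ = 0.161·8550/0.98 = 1404.643 sabins.
ΔA needed = 1404.643 − 946.020 = 458.623 sabins.
Each sq m of panel replacing the walls (painted brick) adds (0.67 − 0.03) = 0.64 sabins.
Area = ΔA/Δα = 458.623/0.64 = 716.6 sq m.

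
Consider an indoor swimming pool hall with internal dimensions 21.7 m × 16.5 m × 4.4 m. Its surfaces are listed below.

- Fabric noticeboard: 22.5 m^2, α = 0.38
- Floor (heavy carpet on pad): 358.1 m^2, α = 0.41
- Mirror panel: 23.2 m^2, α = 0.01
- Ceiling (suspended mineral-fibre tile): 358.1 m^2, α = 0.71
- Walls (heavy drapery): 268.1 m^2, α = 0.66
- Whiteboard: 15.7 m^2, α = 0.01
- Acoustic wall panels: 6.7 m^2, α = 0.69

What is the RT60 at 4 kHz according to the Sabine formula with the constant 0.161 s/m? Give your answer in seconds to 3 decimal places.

Total absorption A = 22.5*0.38 + 358.1*0.41 + 23.2*0.01 + 358.1*0.71 + 268.1*0.66 + 15.7*0.01 + 6.7*0.69
  = 8.550 + 146.821 + 0.232 + 254.251 + 176.946 + 0.157 + 4.623 = 591.580 m^2 sabins.
Room volume: 1575.42 m³.
RT60 = 0.161 · V / A = 0.161 × 1575.42 / 591.580 = 0.429 s.

0.429 sec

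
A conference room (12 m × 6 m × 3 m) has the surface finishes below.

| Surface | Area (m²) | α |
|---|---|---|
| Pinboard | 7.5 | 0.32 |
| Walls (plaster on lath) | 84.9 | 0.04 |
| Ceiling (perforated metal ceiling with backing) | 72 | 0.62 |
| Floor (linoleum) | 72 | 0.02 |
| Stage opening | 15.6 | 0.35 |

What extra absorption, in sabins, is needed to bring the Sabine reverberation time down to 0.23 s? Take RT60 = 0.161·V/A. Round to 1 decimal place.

93.9 sabins

Total absorption A₁ = 7.5×0.32 + 84.9×0.04 + 72×0.62 + 72×0.02 + 15.6×0.35
  = 2.400 + 3.396 + 44.640 + 1.440 + 5.460 = 57.336 m² sabins.
V = 216 m³. Required absorption A₂ = 0.161 × 216 / 0.23 = 151.200 sabins.
Shortfall: 151.200 − 57.336 = 93.9 sabins.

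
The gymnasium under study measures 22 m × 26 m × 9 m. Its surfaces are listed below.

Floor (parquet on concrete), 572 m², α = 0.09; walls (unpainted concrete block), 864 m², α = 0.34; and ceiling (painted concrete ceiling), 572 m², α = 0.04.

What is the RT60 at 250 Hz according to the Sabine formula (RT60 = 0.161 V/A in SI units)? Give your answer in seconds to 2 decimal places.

2.25 seconds

Total absorption A = 572*0.09 + 864*0.34 + 572*0.04
  = 51.480 + 293.760 + 22.880 = 368.120 m² sabins.
Volume V = 22 × 26 × 9 = 5148 m³.
RT60 = 0.161 · V / A = 0.161 × 5148 / 368.120 = 2.25 s.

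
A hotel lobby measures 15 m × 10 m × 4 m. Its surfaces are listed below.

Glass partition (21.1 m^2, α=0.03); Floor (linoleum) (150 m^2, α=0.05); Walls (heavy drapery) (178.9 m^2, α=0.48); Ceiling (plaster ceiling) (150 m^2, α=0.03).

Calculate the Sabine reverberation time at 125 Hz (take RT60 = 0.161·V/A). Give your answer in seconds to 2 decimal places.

0.98 seconds

A = Σ Sᵢαᵢ = 21.1*0.03 + 150*0.05 + 178.9*0.48 + 150*0.03 = 98.505 sabins.
Volume V = 15 × 10 × 4 = 600 m³.
RT60 = 0.161 · V / A = 0.161 × 600 / 98.505 = 0.98 s.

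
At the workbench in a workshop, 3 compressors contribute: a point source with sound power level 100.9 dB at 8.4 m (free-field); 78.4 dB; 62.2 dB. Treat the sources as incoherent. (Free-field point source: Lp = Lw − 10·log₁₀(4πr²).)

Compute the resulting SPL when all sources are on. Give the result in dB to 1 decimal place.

Source at 8.4 m: Lp = 100.9 − 10·log₁₀(4π·8.4²) = 100.9 − 10·log₁₀(886.683) = 71.4 dB.
Converting to relative power and adding: 10^(71.4/10) + 10^(78.4/10) + 10^(62.2/10) = 8.465e+07.
L_total = 10·log₁₀(8.465e+07) = 79.3 dB.

79.3 dB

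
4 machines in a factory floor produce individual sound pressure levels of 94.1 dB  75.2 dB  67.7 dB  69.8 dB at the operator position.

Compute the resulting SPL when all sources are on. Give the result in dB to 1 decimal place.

94.2 dB

Converting to relative power and adding: 10^(94.1/10) + 10^(75.2/10) + 10^(67.7/10) + 10^(69.8/10) = 2.619e+09.
L_total = 10·log₁₀(2.619e+09) = 94.2 dB.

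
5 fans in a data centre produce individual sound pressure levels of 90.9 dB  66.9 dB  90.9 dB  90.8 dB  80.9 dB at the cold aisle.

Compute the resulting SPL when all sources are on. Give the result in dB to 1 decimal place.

95.8 dB

Σ 10^(Lᵢ/10) = 3.791e+09.
L_total = 10·log₁₀(3.791e+09) = 95.8 dB.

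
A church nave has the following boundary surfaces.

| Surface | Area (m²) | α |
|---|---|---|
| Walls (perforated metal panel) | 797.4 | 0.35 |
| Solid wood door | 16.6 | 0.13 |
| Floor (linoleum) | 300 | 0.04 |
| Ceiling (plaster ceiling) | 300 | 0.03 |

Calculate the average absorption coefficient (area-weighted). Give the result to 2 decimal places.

0.21

Total surface area S = 1414.0 m².
Weighted sum Σ Sα = 302.248.
ᾱ = A/S = 0.21.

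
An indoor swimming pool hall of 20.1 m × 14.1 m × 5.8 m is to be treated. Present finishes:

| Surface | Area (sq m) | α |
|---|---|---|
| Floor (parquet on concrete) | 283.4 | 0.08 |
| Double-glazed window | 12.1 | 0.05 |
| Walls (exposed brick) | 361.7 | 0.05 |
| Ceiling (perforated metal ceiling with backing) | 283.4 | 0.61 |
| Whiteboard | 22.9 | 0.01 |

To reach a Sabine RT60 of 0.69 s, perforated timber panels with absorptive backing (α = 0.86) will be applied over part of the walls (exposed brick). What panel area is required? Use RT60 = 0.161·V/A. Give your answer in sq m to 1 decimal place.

A₁ = Σ Sᵢαᵢ = 283.4*0.08 + 12.1*0.05 + 361.7*0.05 + 283.4*0.61 + 22.9*0.01 = 214.465 sabins.
Required A₂ = 0.161·1643.778/0.69 = 383.548 sabins.
Absorption to add: 383.548 − 214.465 = 169.083 sabins.
Each sq m of panel replacing the walls (exposed brick) adds (0.86 − 0.05) = 0.81 sabins.
Panel area = 169.083 / 0.81 = 208.7 sq m.

208.7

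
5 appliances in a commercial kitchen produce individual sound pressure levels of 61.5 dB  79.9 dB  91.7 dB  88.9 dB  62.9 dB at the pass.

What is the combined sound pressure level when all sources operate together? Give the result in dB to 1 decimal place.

93.7 dB

Converting to relative power and adding: 10^(61.5/10) + 10^(79.9/10) + 10^(91.7/10) + 10^(88.9/10) + 10^(62.9/10) = 2.356e+09.
L_total = 10·log₁₀(2.356e+09) = 93.7 dB.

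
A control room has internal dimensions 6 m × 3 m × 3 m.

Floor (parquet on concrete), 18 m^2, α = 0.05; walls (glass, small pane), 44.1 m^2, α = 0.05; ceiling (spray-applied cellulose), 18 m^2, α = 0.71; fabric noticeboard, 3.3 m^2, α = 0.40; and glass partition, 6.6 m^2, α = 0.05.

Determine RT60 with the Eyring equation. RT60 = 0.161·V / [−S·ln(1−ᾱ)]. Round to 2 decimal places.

0.45 seconds

S = Σ Sᵢ = 90.0 m^2.
Absorption A = 18×0.05 + 44.1×0.05 + 18×0.71 + 3.3×0.40 + 6.6×0.05 = 17.535 sabins.
Mean coefficient ᾱ = A/S = 0.1948.
−S·ln(1−ᾱ) = −90.0 × ln(1 − 0.1948) = 19.500.
V = 6 × 3 × 3 = 54 m³.
RT60 = 0.161 × 54 / 19.500 = 0.45 s.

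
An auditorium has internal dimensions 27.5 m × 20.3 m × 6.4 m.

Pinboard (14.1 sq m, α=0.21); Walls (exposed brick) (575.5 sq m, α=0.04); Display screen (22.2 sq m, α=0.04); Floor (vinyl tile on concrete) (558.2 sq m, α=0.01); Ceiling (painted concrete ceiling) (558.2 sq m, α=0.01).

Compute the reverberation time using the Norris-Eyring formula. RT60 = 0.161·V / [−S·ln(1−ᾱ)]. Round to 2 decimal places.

14.96 s

S = Σ Sᵢ = 1728.2 sq m.
Absorption A = 14.1×0.21 + 575.5×0.04 + 22.2×0.04 + 558.2×0.01 + 558.2×0.01 = 38.033 sabins.
ᾱ = 38.033 / 1728.2 = 0.0220.
Eyring denominator: −S ln(1−ᾱ) = 38.445.
V = 27.5 × 20.3 × 6.4 = 3572.8 m³.
RT60 = 0.161 × 3572.8 / 38.445 = 14.96 s.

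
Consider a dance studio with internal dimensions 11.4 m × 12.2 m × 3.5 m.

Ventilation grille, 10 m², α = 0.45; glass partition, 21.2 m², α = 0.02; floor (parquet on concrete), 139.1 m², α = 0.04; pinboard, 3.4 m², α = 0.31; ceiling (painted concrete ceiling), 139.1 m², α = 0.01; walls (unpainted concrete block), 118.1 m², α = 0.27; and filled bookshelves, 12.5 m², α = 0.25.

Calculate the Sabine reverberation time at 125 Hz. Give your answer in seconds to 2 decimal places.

1.63 s

Total absorption A = 10·0.45 + 21.2·0.02 + 139.1·0.04 + 3.4·0.31 + 139.1·0.01 + 118.1·0.27 + 12.5·0.25
  = 4.500 + 0.424 + 5.564 + 1.054 + 1.391 + 31.887 + 3.125 = 47.945 m² sabins.
Room volume: 486.78 m³.
RT60 = 0.161 · V / A = 0.161 × 486.78 / 47.945 = 1.63 s.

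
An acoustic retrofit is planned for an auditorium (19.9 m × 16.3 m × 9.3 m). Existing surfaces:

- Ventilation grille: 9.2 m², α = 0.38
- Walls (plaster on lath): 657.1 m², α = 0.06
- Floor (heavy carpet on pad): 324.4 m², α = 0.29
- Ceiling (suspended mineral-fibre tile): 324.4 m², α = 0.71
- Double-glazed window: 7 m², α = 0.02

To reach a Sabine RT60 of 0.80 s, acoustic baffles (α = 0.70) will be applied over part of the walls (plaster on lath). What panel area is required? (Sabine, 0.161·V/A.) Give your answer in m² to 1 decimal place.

Equivalent absorption area: A₁ = 9.2×0.38 + 657.1×0.06 + 324.4×0.29 + 324.4×0.71 + 7×0.02 = 367.462 m².
Required A₂ = 0.161·3016.641/0.80 = 607.099 sabins.
Absorption to add: 607.099 − 367.462 = 239.637 sabins.
Each m² of panel replacing the walls (plaster on lath) adds (0.70 − 0.06) = 0.64 sabins.
Panel area = 239.637 / 0.64 = 374.4 m².

374.4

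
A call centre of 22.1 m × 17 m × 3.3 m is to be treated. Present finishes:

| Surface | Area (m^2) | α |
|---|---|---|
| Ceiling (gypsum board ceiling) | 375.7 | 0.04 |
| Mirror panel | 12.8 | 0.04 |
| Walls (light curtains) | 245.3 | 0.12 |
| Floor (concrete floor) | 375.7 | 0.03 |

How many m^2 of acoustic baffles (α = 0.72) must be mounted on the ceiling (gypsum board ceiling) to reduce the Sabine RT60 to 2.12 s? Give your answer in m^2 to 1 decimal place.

55.7

A₁ = Σ Sᵢαᵢ = 375.7×0.04 + 12.8×0.04 + 245.3×0.12 + 375.7×0.03 = 56.247 sabins.
V = 1239.81 m³. Target absorption A₂ = 0.161 × 1239.81 / 2.12 = 94.155 sabins.
Absorption to add: 94.155 − 56.247 = 37.908 sabins.
Each m^2 of panel replacing the ceiling (gypsum board ceiling) adds (0.72 − 0.04) = 0.68 sabins.
Area = ΔA/Δα = 37.908/0.68 = 55.7 m^2.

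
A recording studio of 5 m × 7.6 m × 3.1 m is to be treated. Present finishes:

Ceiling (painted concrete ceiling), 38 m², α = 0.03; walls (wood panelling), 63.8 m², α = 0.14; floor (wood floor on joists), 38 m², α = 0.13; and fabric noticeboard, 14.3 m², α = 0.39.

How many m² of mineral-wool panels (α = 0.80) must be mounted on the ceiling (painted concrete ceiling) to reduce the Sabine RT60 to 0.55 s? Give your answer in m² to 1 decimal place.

18.0

Summing Sᵢαᵢ: 1.140 + 8.932 + 4.940 + 5.577 → A₁ = 20.589 sabins.
V = 117.8 m³. Target absorption A₂ = 0.161 × 117.8 / 0.55 = 34.483 sabins.
Absorption to add: 34.483 − 20.589 = 13.894 sabins.
Net gain per m²: Δα = 0.80 − 0.03 = 0.77.
Area = ΔA/Δα = 13.894/0.77 = 18.0 m².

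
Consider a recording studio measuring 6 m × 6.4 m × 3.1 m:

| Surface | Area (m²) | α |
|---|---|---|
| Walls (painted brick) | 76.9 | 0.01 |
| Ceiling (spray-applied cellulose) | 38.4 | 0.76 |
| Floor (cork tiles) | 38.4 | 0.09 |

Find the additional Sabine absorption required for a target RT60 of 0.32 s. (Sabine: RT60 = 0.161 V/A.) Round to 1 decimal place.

26.5 sabins

Equivalent absorption area: A₁ = 76.9·0.01 + 38.4·0.76 + 38.4·0.09 = 33.409 m².
For T = 0.32 s, need A₂ = 0.161·V/T = 0.161·119.04/0.32 = 59.892 sabins.
Additional absorption ΔA = 59.892 − 33.409 = 26.5 sabins.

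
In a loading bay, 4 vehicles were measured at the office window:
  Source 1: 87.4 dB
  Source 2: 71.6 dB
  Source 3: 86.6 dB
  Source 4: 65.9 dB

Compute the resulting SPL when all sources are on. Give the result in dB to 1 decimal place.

90.1 dB

Σ 10^(Lᵢ/10) = 1.025e+09.
Combined level = 10 log₁₀(1.025e+09) = 90.1 dB.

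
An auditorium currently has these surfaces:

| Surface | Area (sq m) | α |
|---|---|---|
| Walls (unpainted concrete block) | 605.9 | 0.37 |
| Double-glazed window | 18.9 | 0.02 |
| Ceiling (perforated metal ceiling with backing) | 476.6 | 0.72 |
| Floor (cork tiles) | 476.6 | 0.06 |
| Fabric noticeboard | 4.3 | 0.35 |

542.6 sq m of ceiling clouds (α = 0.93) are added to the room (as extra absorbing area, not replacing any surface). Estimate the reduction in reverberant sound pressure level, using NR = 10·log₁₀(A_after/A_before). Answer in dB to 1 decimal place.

2.7 dB

Summing Sᵢαᵢ: 224.183 + 0.378 + 343.152 + 28.596 + 1.505 → A_before = 597.814 sabins.
Added absorption = 542.6 × 0.93 = 504.618 sabins.
A_after = 597.814 + 504.618 = 1102.432 sabins.
NR = 10·log₁₀(1102.432/597.814) = 2.7 dB.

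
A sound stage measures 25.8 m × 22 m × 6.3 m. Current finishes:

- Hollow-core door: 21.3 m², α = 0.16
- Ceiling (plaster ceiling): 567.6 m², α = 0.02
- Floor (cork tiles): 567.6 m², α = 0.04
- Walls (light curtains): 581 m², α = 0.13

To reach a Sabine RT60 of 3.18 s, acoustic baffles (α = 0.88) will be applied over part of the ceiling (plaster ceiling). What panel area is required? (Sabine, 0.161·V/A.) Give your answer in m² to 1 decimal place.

79.1

Summing Sᵢαᵢ: 3.408 + 11.352 + 22.704 + 75.530 → A₁ = 112.994 sabins.
V = 3575.88 m³. Target absorption A₂ = 0.161 × 3575.88 / 3.18 = 181.043 sabins.
Absorption to add: 181.043 − 112.994 = 68.049 sabins.
Net gain per m²: Δα = 0.88 − 0.02 = 0.86.
Area = ΔA/Δα = 68.049/0.86 = 79.1 m².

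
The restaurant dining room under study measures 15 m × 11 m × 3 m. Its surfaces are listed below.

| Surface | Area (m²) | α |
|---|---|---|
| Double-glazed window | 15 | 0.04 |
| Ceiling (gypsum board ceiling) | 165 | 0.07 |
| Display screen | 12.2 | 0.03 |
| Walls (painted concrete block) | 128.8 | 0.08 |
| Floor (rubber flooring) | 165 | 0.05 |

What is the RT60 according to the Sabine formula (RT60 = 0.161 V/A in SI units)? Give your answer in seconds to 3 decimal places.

2.565 sec

Equivalent absorption area: A = 15*0.04 + 165*0.07 + 12.2*0.03 + 128.8*0.08 + 165*0.05 = 31.070 m².
V = 15·11·3 = 495 m³.
T = 0.161 V/A = 0.161·495/31.070 = 2.565 s.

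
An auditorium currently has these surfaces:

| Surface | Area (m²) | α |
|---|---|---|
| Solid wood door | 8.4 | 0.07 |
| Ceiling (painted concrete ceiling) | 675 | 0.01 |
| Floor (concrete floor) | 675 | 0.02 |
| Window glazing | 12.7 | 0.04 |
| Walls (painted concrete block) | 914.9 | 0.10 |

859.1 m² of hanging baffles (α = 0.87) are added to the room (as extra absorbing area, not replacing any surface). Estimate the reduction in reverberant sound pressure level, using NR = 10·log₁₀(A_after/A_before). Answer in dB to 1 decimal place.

8.8 dB

Equivalent absorption area: A_before = 8.4·0.07 + 675·0.01 + 675·0.02 + 12.7·0.04 + 914.9·0.10 = 112.836 m².
Treatment contributes 859.1·0.87 = 747.417 sabins.
A_after = 112.836 + 747.417 = 860.253 sabins.
NR = 10·log₁₀(860.253/112.836) = 8.8 dB.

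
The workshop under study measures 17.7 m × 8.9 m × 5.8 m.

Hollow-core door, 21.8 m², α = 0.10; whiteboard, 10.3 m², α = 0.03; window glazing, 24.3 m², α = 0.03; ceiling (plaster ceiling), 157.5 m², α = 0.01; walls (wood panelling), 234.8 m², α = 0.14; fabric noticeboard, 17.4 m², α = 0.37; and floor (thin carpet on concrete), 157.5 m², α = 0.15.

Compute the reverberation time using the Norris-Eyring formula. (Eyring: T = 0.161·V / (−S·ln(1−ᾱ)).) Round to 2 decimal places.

S = Σ Sᵢ = 623.6 m².
Σ(Sᵢαᵢ) = 21.8·0.10 + 10.3·0.03 + 24.3·0.03 + 157.5·0.01 + 234.8·0.14 + 17.4·0.37 + 157.5·0.15 = 67.728.
ᾱ = 67.728 / 623.6 = 0.1086.
Eyring denominator: −S ln(1−ᾱ) = 71.690.
V = 17.7 × 8.9 × 5.8 = 913.674 m³.
RT60 = 0.161 × 913.674 / 71.690 = 2.05 s.

2.05 s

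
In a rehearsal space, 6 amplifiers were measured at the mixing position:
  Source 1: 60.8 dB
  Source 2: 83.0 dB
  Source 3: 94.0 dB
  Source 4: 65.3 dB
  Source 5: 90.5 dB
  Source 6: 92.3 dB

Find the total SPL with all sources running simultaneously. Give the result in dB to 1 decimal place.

97.4 dB

Converting to relative power and adding: 10^(60.8/10) + 10^(83.0/10) + 10^(94.0/10) + 10^(65.3/10) + 10^(90.5/10) + 10^(92.3/10) = 5.536e+09.
Back to dB: 10·log₁₀ Σ = 97.4 dB.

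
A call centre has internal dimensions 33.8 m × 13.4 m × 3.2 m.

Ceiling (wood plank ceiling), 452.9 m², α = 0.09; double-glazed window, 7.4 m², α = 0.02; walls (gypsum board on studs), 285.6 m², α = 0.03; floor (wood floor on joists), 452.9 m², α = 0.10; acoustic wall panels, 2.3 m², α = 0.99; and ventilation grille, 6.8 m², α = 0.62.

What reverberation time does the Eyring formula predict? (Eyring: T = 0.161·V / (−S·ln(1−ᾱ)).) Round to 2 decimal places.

S = Σ Sᵢ = 1207.9 m².
Absorption A = 452.9×0.09 + 7.4×0.02 + 285.6×0.03 + 452.9×0.10 + 2.3×0.99 + 6.8×0.62 = 101.260 sabins.
Mean coefficient ᾱ = A/S = 0.0838.
−S·ln(1−ᾱ) = −1207.9 × ln(1 − 0.0838) = 105.716.
V = 33.8 × 13.4 × 3.2 = 1449.344 m³.
T = 0.161·V/[−S·ln(1−ᾱ)] = 0.161·1449.344/105.716 = 2.21 s.

2.21 seconds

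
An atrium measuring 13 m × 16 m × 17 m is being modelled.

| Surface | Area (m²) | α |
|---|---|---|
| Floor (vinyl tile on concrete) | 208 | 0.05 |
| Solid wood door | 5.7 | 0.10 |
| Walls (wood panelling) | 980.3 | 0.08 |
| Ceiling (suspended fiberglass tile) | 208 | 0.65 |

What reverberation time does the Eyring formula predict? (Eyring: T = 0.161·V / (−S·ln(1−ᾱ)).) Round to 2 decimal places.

2.33 s

Total surface area S = 208 + 5.7 + 980.3 + 208 = 1402.0 m².
Absorption A = 208×0.05 + 5.7×0.10 + 980.3×0.08 + 208×0.65 = 224.594 sabins.
ᾱ = 224.594 / 1402.0 = 0.1602.
Eyring denominator: −S ln(1−ᾱ) = 244.777.
V = 13 × 16 × 17 = 3536 m³.
RT60 = 0.161 × 3536 / 244.777 = 2.33 s.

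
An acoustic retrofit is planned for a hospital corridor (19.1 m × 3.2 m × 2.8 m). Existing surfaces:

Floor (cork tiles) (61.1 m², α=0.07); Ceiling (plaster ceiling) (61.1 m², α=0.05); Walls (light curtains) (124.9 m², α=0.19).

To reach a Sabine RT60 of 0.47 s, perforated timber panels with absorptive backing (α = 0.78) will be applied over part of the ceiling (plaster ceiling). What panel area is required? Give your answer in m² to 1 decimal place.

37.8

Summing Sᵢαᵢ: 4.277 + 3.055 + 23.731 → A₁ = 31.063 sabins.
V = 171.136 m³. Target absorption A₂ = 0.161 × 171.136 / 0.47 = 58.623 sabins.
Absorption to add: 58.623 − 31.063 = 27.560 sabins.
Each m² of panel replacing the ceiling (plaster ceiling) adds (0.78 − 0.05) = 0.73 sabins.
Area = ΔA/Δα = 27.560/0.73 = 37.8 m².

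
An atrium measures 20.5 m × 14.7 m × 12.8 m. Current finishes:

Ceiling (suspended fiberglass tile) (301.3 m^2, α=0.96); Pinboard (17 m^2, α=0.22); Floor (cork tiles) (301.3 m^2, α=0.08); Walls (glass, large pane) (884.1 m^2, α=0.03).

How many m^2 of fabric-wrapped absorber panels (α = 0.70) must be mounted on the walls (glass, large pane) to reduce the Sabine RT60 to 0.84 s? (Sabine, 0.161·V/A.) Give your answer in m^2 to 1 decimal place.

590.6

Summing Sᵢαᵢ: 289.248 + 3.740 + 24.104 + 26.523 → A₁ = 343.615 sabins.
Required A₂ = 0.161·3857.28/0.84 = 739.312 sabins.
ΔA needed = 739.312 − 343.615 = 395.697 sabins.
Each m^2 of panel replacing the walls (glass, large pane) adds (0.70 − 0.03) = 0.67 sabins.
Area = ΔA/Δα = 395.697/0.67 = 590.6 m^2.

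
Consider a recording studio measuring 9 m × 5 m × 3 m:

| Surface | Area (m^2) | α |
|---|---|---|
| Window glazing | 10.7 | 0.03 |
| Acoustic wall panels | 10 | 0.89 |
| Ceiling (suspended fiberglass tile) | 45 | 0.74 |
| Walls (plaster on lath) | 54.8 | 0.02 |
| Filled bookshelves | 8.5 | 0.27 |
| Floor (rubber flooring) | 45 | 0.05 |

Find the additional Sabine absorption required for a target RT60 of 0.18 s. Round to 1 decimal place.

72.6 sabins

Summing Sᵢαᵢ: 0.321 + 8.900 + 33.300 + 1.096 + 2.295 + 2.250 → A₁ = 48.162 sabins.
V = 135 m³. Required absorption A₂ = 0.161 × 135 / 0.18 = 120.750 sabins.
ΔA = A₂ − A₁ = 120.750 − 48.162 = 72.6 sabins.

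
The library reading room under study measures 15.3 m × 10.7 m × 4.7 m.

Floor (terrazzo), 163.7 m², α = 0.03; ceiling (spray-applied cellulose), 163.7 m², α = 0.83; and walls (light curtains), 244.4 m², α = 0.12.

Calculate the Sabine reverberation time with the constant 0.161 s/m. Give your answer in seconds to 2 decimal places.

0.73 sec

A = Σ Sᵢαᵢ = 163.7·0.03 + 163.7·0.83 + 244.4·0.12 = 170.110 sabins.
Volume V = 15.3 × 10.7 × 4.7 = 769.437 m³.
RT60 = 0.161 · V / A = 0.161 × 769.437 / 170.110 = 0.73 s.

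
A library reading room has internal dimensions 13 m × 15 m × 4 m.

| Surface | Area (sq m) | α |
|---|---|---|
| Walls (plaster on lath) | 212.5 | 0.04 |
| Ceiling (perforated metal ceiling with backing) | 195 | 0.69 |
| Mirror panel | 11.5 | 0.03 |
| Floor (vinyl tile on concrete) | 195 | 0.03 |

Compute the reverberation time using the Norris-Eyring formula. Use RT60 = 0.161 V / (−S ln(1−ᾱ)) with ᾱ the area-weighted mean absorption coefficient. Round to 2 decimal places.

0.73 seconds

S = Σ Sᵢ = 614.0 sq m.
Σ(Sᵢαᵢ) = 212.5·0.04 + 195·0.69 + 11.5·0.03 + 195·0.03 = 149.245.
Mean coefficient ᾱ = A/S = 0.2431.
−S·ln(1−ᾱ) = −614.0 × ln(1 − 0.2431) = 171.014.
V = 13 × 15 × 4 = 780 m³.
T = 0.161·V/[−S·ln(1−ᾱ)] = 0.161·780/171.014 = 0.73 s.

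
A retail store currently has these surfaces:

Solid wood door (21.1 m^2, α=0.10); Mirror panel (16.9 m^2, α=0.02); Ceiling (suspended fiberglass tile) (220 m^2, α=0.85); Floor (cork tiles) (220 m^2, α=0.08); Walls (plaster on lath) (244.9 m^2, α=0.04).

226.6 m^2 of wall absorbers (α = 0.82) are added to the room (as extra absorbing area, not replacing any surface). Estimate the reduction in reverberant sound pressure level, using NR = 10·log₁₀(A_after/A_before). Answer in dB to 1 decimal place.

2.7 dB

Total absorption A_before = 21.1×0.10 + 16.9×0.02 + 220×0.85 + 220×0.08 + 244.9×0.04
  = 2.110 + 0.338 + 187.000 + 17.600 + 9.796 = 216.844 m^2 sabins.
Treatment contributes 226.6·0.82 = 185.812 sabins.
A_after = 216.844 + 185.812 = 402.656 sabins.
NR = 10·log₁₀(402.656/216.844) = 2.7 dB.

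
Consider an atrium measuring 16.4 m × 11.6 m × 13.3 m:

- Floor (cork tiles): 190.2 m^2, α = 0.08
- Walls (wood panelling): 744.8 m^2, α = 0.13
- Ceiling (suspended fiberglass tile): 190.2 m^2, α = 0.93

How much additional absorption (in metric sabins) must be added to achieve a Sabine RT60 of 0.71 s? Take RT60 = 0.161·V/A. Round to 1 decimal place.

284.8 sabins

Equivalent absorption area: A₁ = 190.2×0.08 + 744.8×0.13 + 190.2×0.93 = 288.926 m^2.
Target A₂ = 0.161·2530.192/0.71 = 573.748 sabins (V = 2530.192 m³).
Shortfall: 573.748 − 288.926 = 284.8 sabins.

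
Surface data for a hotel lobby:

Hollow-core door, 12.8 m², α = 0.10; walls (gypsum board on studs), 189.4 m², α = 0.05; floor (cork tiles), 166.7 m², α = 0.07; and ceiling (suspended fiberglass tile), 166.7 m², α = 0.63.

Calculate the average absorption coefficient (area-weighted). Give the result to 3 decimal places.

S = Σ Sᵢ = 12.8 + 189.4 + 166.7 + 166.7 = 535.6 m².
A = 12.8·0.10 + 189.4·0.05 + 166.7·0.07 + 166.7·0.63 = 127.440 sabins.
ᾱ = 127.440 / 535.6 = 0.238.

0.238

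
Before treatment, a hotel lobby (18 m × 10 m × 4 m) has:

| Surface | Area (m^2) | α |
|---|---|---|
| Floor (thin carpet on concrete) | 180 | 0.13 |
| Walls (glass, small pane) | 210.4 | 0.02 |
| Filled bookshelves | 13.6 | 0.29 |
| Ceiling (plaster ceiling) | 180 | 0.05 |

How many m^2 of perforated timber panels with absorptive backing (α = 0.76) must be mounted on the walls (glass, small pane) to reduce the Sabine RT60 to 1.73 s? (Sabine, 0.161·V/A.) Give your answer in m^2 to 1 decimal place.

35.7

A₁ = Σ Sᵢαᵢ = 180*0.13 + 210.4*0.02 + 13.6*0.29 + 180*0.05 = 40.552 sabins.
V = 720 m³. Target absorption A₂ = 0.161 × 720 / 1.73 = 67.006 sabins.
Absorption to add: 67.006 − 40.552 = 26.454 sabins.
Each m^2 of panel replacing the walls (glass, small pane) adds (0.76 − 0.02) = 0.74 sabins.
Panel area = 26.454 / 0.74 = 35.7 m^2.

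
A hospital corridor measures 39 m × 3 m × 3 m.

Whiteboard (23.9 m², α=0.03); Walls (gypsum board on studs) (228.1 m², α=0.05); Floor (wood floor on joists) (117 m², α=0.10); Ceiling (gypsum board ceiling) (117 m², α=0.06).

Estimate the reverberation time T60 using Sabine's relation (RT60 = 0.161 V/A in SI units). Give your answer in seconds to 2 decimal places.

1.83 sec

Equivalent absorption area: A = 23.9×0.03 + 228.1×0.05 + 117×0.10 + 117×0.06 = 30.842 m².
Room volume: 351 m³.
RT60 = 0.161 · V / A = 0.161 × 351 / 30.842 = 1.83 s.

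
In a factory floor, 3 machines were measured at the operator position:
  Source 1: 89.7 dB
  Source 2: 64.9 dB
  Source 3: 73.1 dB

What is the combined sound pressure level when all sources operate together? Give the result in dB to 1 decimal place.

89.8 dB

Converting to relative power and adding: 10^(89.7/10) + 10^(64.9/10) + 10^(73.1/10) = 9.568e+08.
Combined level = 10 log₁₀(9.568e+08) = 89.8 dB.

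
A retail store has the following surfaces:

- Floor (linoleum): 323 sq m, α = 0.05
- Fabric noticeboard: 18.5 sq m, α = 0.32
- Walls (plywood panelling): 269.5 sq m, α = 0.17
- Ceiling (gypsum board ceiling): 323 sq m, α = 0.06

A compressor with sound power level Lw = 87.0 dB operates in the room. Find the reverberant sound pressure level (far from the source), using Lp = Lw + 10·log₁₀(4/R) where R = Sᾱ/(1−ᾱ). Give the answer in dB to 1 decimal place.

Σ(Sᵢαᵢ) = 323·0.05 + 18.5·0.32 + 269.5·0.17 + 323·0.06 = 87.265; total area S = 934.0 sq m.
ᾱ = 0.0934, so room constant R = A/(1−ᾱ) = 96.255 sq m.
Lp = Lw + 10 log₁₀(4/R) = 87.0 -13.81 = 73.2 dB.

73.2 dB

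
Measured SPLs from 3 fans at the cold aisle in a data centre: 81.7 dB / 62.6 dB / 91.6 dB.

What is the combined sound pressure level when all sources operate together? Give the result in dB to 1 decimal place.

Converting to relative power and adding: 10^(81.7/10) + 10^(62.6/10) + 10^(91.6/10) = 1.595e+09.
Back to dB: 10·log₁₀ Σ = 92.0 dB.

92.0 dB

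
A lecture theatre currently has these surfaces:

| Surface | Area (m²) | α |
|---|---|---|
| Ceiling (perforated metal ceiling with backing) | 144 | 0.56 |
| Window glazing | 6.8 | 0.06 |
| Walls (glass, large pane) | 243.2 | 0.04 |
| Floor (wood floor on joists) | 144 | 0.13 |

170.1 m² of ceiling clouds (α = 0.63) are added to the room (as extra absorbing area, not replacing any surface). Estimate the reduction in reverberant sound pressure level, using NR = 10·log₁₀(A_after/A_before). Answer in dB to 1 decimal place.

3.0 dB

Summing Sᵢαᵢ: 80.640 + 0.408 + 9.728 + 18.720 → A_before = 109.496 sabins.
Added absorption = 170.1 × 0.63 = 107.163 sabins.
A_after = 109.496 + 107.163 = 216.659 sabins.
NR = 10·log₁₀(216.659/109.496) = 3.0 dB.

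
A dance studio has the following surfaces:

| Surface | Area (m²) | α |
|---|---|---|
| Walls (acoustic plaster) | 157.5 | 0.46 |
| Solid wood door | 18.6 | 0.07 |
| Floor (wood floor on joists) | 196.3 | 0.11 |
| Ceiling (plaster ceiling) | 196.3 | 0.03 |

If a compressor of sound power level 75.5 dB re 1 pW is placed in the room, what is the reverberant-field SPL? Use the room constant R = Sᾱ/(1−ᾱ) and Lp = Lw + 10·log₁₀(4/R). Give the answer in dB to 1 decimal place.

60.6 dB

A = 101.234 sabins; S = 568.7 m².
ᾱ = 101.234/568.7 = 0.1780; R = Sᾱ/(1−ᾱ) = 101.234/(1−0.1780) = 123.156 m².
Lp = 75.5 + 10·log₁₀(4/123.156) = 75.5 + (-14.88) = 60.6 dB.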